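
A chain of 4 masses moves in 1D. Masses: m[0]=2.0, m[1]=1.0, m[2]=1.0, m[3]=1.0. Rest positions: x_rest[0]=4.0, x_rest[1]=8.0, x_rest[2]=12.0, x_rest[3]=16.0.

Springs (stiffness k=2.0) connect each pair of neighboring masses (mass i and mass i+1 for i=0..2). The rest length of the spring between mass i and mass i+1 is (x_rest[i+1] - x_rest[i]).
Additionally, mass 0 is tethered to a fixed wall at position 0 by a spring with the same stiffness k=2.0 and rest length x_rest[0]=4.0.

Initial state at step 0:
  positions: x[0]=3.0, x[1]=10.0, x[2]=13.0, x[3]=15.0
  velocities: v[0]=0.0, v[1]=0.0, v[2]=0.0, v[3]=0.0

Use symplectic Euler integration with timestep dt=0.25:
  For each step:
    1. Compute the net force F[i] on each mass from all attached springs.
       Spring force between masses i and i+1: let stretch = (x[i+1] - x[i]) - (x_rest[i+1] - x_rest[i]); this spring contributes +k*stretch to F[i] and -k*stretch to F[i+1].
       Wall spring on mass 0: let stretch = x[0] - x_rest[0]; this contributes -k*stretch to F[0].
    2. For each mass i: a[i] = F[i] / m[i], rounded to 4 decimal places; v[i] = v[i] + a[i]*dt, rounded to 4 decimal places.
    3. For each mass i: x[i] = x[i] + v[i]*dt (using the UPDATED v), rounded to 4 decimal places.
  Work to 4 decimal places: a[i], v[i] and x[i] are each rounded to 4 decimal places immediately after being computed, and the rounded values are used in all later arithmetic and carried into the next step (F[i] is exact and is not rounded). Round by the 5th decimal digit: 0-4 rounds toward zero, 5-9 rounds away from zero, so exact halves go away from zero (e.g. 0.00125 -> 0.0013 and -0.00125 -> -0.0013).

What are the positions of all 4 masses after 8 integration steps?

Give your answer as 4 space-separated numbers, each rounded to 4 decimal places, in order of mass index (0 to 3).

Step 0: x=[3.0000 10.0000 13.0000 15.0000] v=[0.0000 0.0000 0.0000 0.0000]
Step 1: x=[3.2500 9.5000 12.8750 15.2500] v=[1.0000 -2.0000 -0.5000 1.0000]
Step 2: x=[3.6875 8.6406 12.6250 15.7031] v=[1.7500 -3.4375 -1.0000 1.8125]
Step 3: x=[4.2041 7.6601 12.2617 16.2715] v=[2.0664 -3.9219 -1.4532 2.2735]
Step 4: x=[4.6740 6.8228 11.8244 16.8387] v=[1.8794 -3.3491 -1.7491 2.2686]
Step 5: x=[4.9860 6.3421 11.3887 17.2791] v=[1.2481 -1.9227 -1.7428 1.7615]
Step 6: x=[5.0712 6.3227 11.0585 17.4832] v=[0.3406 -0.0775 -1.3209 0.8163]
Step 7: x=[4.9176 6.7389 10.9394 17.3842] v=[-0.6143 1.6647 -0.4765 -0.3961]
Step 8: x=[4.5705 7.4525 11.1008 16.9796] v=[-1.3884 2.8543 0.6457 -1.6185]

Answer: 4.5705 7.4525 11.1008 16.9796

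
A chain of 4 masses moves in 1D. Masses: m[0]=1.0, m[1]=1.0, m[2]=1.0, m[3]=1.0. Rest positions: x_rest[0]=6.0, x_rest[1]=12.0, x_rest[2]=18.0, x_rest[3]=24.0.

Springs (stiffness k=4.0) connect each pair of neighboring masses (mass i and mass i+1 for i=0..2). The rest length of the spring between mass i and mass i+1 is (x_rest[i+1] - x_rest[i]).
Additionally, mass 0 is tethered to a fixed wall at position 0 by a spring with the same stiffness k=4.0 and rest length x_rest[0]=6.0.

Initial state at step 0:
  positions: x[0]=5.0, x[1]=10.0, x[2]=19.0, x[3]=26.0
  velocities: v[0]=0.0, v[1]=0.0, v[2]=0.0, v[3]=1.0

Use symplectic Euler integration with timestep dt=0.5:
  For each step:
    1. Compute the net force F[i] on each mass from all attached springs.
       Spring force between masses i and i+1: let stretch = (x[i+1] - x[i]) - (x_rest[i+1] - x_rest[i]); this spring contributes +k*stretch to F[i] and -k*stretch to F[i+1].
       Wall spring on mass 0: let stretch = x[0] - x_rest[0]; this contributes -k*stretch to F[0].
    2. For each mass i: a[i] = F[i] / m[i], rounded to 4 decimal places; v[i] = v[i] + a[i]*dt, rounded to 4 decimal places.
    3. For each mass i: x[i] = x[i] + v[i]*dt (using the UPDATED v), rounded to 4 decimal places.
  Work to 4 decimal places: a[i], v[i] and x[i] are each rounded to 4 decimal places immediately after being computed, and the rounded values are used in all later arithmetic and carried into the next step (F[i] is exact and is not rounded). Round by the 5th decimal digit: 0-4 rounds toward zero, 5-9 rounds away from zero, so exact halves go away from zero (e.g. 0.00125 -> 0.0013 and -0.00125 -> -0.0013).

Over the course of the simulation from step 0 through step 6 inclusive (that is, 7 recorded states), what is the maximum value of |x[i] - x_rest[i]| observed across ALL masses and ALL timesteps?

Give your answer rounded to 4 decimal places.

Answer: 3.5000

Derivation:
Step 0: x=[5.0000 10.0000 19.0000 26.0000] v=[0.0000 0.0000 0.0000 1.0000]
Step 1: x=[5.0000 14.0000 17.0000 25.5000] v=[0.0000 8.0000 -4.0000 -1.0000]
Step 2: x=[9.0000 12.0000 20.5000 22.5000] v=[8.0000 -4.0000 7.0000 -6.0000]
Step 3: x=[7.0000 15.5000 17.5000 23.5000] v=[-4.0000 7.0000 -6.0000 2.0000]
Step 4: x=[6.5000 12.5000 18.5000 24.5000] v=[-1.0000 -6.0000 2.0000 2.0000]
Step 5: x=[5.5000 9.5000 19.5000 25.5000] v=[-2.0000 -6.0000 2.0000 2.0000]
Step 6: x=[3.0000 12.5000 16.5000 26.5000] v=[-5.0000 6.0000 -6.0000 2.0000]
Max displacement = 3.5000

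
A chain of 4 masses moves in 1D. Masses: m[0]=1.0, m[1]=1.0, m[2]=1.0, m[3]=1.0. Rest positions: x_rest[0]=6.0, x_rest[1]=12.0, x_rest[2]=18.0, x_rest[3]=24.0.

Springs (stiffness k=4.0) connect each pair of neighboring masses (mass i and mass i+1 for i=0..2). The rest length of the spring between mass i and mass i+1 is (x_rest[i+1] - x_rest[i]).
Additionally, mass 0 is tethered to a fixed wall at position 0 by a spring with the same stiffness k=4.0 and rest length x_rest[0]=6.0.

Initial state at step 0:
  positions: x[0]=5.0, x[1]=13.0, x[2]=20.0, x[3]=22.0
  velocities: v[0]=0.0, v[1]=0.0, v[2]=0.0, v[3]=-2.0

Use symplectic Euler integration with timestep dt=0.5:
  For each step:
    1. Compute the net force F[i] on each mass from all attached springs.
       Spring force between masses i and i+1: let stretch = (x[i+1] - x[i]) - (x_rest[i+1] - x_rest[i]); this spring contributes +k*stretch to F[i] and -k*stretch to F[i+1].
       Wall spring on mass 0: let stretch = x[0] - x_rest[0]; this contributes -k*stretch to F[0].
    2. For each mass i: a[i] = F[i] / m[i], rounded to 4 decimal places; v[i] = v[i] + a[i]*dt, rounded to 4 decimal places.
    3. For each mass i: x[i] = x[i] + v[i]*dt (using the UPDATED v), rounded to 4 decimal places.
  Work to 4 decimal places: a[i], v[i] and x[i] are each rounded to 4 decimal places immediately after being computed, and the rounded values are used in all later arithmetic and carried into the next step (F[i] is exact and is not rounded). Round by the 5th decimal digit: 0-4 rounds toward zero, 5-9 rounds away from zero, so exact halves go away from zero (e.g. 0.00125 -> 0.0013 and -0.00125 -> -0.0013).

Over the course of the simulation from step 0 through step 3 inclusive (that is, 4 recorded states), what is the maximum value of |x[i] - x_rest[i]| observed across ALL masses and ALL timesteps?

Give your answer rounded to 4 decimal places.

Step 0: x=[5.0000 13.0000 20.0000 22.0000] v=[0.0000 0.0000 0.0000 -2.0000]
Step 1: x=[8.0000 12.0000 15.0000 25.0000] v=[6.0000 -2.0000 -10.0000 6.0000]
Step 2: x=[7.0000 10.0000 17.0000 24.0000] v=[-2.0000 -4.0000 4.0000 -2.0000]
Step 3: x=[2.0000 12.0000 19.0000 22.0000] v=[-10.0000 4.0000 4.0000 -4.0000]
Max displacement = 4.0000

Answer: 4.0000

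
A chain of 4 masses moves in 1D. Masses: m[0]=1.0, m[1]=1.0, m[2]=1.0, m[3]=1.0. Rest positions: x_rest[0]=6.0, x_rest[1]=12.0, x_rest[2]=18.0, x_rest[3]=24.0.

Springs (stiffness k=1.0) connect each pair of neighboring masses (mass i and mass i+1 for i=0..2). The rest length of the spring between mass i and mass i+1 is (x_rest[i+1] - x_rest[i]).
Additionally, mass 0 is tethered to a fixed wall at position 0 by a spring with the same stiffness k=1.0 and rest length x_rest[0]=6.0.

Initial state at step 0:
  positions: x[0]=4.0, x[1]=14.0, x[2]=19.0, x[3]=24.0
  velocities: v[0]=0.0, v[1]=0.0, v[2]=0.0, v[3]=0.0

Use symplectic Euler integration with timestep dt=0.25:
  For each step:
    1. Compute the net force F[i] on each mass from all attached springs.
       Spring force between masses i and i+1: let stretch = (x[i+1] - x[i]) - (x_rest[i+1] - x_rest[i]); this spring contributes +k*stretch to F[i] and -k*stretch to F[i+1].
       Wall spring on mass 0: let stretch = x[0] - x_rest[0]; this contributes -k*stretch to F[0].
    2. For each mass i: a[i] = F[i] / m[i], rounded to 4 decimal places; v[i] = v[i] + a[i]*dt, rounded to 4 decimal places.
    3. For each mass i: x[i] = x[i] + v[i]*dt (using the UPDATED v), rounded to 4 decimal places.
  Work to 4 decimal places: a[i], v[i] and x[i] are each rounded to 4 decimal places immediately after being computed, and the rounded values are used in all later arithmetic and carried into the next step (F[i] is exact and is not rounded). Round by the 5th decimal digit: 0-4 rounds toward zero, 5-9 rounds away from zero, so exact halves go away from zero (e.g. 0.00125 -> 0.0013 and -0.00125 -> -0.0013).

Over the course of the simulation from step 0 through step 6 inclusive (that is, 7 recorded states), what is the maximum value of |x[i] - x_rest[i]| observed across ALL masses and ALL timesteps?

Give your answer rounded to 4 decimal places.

Answer: 2.1520

Derivation:
Step 0: x=[4.0000 14.0000 19.0000 24.0000] v=[0.0000 0.0000 0.0000 0.0000]
Step 1: x=[4.3750 13.6875 19.0000 24.0625] v=[1.5000 -1.2500 0.0000 0.2500]
Step 2: x=[5.0586 13.1250 18.9844 24.1836] v=[2.7344 -2.2500 -0.0625 0.4844]
Step 3: x=[5.9302 12.4246 18.9275 24.3548] v=[3.4864 -2.8018 -0.2276 0.6846]
Step 4: x=[6.8371 11.7247 18.8034 24.5618] v=[3.6275 -2.7997 -0.4965 0.8278]
Step 5: x=[7.6221 11.1617 18.5968 24.7839] v=[3.1401 -2.2519 -0.8266 0.8882]
Step 6: x=[8.1520 10.8422 18.3122 24.9943] v=[2.1195 -1.2780 -1.1386 0.8414]
Max displacement = 2.1520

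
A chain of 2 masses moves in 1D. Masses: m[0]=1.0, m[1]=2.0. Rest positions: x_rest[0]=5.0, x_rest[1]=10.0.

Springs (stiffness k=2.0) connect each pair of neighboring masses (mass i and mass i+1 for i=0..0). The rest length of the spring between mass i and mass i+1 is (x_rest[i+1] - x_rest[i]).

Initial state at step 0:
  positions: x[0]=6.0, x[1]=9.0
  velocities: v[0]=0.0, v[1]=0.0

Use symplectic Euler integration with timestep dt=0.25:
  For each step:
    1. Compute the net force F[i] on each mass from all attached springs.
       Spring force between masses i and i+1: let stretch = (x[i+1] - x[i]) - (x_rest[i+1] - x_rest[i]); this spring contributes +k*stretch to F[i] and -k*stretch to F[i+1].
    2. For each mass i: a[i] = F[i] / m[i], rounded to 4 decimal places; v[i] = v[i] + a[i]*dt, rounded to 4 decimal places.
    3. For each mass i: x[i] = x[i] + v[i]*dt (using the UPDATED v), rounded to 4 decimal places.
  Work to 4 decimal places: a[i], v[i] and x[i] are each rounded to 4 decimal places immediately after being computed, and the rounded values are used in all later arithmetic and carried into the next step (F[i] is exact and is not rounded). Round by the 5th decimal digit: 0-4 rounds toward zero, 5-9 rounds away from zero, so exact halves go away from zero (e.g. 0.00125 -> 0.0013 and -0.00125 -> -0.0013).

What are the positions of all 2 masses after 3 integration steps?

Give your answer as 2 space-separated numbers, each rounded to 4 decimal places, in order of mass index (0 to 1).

Step 0: x=[6.0000 9.0000] v=[0.0000 0.0000]
Step 1: x=[5.7500 9.1250] v=[-1.0000 0.5000]
Step 2: x=[5.2969 9.3516] v=[-1.8125 0.9063]
Step 3: x=[4.7256 9.6373] v=[-2.2852 1.1426]

Answer: 4.7256 9.6373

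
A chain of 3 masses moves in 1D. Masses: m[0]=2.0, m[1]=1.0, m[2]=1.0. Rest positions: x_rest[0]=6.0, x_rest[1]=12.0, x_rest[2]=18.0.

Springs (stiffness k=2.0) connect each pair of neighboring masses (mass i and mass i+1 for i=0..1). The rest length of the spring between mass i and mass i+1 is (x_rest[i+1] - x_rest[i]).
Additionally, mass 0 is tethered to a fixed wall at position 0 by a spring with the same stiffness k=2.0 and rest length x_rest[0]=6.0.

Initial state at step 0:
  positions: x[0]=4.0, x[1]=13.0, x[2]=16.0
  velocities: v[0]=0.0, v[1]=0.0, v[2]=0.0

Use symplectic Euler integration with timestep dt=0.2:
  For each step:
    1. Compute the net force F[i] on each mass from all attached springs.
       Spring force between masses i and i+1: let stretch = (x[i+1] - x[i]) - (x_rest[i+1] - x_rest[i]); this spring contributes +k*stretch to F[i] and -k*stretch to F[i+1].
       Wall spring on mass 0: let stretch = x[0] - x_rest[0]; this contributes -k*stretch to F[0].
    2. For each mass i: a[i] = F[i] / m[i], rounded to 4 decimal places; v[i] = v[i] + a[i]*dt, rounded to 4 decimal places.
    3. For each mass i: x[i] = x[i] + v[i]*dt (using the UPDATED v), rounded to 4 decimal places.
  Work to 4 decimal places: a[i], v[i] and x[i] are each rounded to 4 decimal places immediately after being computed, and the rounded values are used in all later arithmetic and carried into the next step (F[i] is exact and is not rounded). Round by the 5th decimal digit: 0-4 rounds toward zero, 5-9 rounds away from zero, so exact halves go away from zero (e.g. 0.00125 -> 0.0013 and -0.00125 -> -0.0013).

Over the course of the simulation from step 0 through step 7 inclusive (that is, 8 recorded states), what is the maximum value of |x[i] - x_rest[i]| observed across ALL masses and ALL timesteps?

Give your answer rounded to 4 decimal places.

Step 0: x=[4.0000 13.0000 16.0000] v=[0.0000 0.0000 0.0000]
Step 1: x=[4.2000 12.5200 16.2400] v=[1.0000 -2.4000 1.2000]
Step 2: x=[4.5648 11.6720 16.6624] v=[1.8240 -4.2400 2.1120]
Step 3: x=[5.0313 10.6547 17.1656] v=[2.3325 -5.0867 2.5158]
Step 4: x=[5.5215 9.7084 17.6279] v=[2.4509 -4.7317 2.3114]
Step 5: x=[5.9583 9.0607 17.9366] v=[2.1840 -3.2387 1.5436]
Step 6: x=[6.2809 8.8748 18.0152] v=[1.6128 -0.9293 0.3932]
Step 7: x=[6.4560 9.2127 17.8426] v=[0.8754 1.6893 -0.8630]
Max displacement = 3.1252

Answer: 3.1252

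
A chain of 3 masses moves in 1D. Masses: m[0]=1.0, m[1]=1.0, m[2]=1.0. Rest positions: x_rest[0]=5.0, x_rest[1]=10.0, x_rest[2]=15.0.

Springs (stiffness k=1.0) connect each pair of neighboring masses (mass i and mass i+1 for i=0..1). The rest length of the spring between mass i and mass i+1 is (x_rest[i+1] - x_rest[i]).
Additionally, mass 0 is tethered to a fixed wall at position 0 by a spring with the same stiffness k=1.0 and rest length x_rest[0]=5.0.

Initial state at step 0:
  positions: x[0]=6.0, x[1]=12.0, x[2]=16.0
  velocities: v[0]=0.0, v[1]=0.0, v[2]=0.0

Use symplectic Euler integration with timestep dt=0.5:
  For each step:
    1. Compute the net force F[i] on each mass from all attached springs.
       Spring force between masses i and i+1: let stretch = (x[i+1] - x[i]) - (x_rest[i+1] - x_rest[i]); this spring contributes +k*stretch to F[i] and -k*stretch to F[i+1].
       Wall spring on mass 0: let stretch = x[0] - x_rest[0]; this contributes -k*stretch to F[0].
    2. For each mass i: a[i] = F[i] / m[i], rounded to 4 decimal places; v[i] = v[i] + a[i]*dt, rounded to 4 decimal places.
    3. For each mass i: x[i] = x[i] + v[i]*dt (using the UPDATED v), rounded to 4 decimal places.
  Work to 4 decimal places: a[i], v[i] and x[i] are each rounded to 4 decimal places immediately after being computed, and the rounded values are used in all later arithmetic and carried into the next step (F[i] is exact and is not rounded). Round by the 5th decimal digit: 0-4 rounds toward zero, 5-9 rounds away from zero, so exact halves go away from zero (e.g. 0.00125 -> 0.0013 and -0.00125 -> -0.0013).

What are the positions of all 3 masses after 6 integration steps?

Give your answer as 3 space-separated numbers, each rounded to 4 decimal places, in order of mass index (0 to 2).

Answer: 4.3837 10.4558 15.2802

Derivation:
Step 0: x=[6.0000 12.0000 16.0000] v=[0.0000 0.0000 0.0000]
Step 1: x=[6.0000 11.5000 16.2500] v=[0.0000 -1.0000 0.5000]
Step 2: x=[5.8750 10.8125 16.5625] v=[-0.2500 -1.3750 0.6250]
Step 3: x=[5.5156 10.3281 16.6875] v=[-0.7188 -0.9688 0.2500]
Step 4: x=[4.9804 10.2304 16.4727] v=[-1.0704 -0.1954 -0.4297]
Step 5: x=[4.5126 10.3808 15.9473] v=[-0.9356 0.3008 -1.0509]
Step 6: x=[4.3837 10.4558 15.2802] v=[-0.2578 0.1500 -1.3342]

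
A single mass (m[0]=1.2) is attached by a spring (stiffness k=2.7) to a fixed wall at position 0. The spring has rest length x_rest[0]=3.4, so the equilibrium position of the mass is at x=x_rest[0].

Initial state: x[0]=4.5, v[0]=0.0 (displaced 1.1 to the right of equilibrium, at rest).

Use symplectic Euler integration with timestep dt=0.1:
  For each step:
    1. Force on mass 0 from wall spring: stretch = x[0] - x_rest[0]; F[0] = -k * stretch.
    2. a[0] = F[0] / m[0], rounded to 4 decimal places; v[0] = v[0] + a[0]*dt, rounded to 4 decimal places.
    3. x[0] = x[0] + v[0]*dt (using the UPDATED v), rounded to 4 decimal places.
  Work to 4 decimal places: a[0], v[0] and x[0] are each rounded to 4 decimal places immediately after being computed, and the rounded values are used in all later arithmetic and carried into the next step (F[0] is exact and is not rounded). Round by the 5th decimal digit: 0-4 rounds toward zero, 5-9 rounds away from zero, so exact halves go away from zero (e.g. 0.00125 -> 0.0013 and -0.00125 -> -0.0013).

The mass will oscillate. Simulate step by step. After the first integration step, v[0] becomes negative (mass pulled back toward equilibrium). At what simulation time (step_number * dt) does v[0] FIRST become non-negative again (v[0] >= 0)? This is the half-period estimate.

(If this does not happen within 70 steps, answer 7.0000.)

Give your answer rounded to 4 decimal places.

Step 0: x=[4.5000] v=[0.0000]
Step 1: x=[4.4753] v=[-0.2475]
Step 2: x=[4.4264] v=[-0.4894]
Step 3: x=[4.3544] v=[-0.7203]
Step 4: x=[4.2609] v=[-0.9350]
Step 5: x=[4.1480] v=[-1.1287]
Step 6: x=[4.0183] v=[-1.2970]
Step 7: x=[3.8747] v=[-1.4361]
Step 8: x=[3.7204] v=[-1.5429]
Step 9: x=[3.5589] v=[-1.6150]
Step 10: x=[3.3938] v=[-1.6508]
Step 11: x=[3.2289] v=[-1.6494]
Step 12: x=[3.0678] v=[-1.6109]
Step 13: x=[2.9142] v=[-1.5362]
Step 14: x=[2.7715] v=[-1.4269]
Step 15: x=[2.6430] v=[-1.2855]
Step 16: x=[2.5315] v=[-1.1152]
Step 17: x=[2.4395] v=[-0.9198]
Step 18: x=[2.3691] v=[-0.7037]
Step 19: x=[2.3219] v=[-0.4718]
Step 20: x=[2.2990] v=[-0.2292]
Step 21: x=[2.3009] v=[0.0185]
First v>=0 after going negative at step 21, time=2.1000

Answer: 2.1000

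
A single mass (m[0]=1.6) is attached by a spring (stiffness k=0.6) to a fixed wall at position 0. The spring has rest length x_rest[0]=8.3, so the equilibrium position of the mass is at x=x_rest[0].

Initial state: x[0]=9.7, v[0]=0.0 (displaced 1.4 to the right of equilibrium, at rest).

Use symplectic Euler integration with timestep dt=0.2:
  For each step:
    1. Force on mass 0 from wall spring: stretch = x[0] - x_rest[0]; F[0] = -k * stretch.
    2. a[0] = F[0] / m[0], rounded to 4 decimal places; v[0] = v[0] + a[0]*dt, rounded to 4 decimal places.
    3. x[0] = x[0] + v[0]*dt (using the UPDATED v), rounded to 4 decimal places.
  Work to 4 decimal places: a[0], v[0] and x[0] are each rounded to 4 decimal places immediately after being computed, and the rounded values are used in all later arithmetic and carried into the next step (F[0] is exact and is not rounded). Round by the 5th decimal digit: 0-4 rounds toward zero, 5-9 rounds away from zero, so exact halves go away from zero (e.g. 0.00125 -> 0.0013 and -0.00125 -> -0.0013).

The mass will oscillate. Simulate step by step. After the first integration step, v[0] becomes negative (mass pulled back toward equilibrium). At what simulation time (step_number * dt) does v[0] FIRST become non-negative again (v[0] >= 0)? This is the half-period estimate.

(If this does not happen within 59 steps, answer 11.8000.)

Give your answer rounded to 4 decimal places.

Answer: 5.2000

Derivation:
Step 0: x=[9.7000] v=[0.0000]
Step 1: x=[9.6790] v=[-0.1050]
Step 2: x=[9.6373] v=[-0.2084]
Step 3: x=[9.5756] v=[-0.3087]
Step 4: x=[9.4947] v=[-0.4044]
Step 5: x=[9.3959] v=[-0.4940]
Step 6: x=[9.2807] v=[-0.5762]
Step 7: x=[9.1507] v=[-0.6498]
Step 8: x=[9.0080] v=[-0.7136]
Step 9: x=[8.8547] v=[-0.7667]
Step 10: x=[8.6930] v=[-0.8083]
Step 11: x=[8.5254] v=[-0.8378]
Step 12: x=[8.3545] v=[-0.8547]
Step 13: x=[8.1827] v=[-0.8588]
Step 14: x=[8.0127] v=[-0.8500]
Step 15: x=[7.8470] v=[-0.8285]
Step 16: x=[7.6881] v=[-0.7945]
Step 17: x=[7.5384] v=[-0.7486]
Step 18: x=[7.4001] v=[-0.6915]
Step 19: x=[7.2753] v=[-0.6240]
Step 20: x=[7.1659] v=[-0.5471]
Step 21: x=[7.0735] v=[-0.4620]
Step 22: x=[6.9995] v=[-0.3700]
Step 23: x=[6.9450] v=[-0.2725]
Step 24: x=[6.9108] v=[-0.1709]
Step 25: x=[6.8975] v=[-0.0667]
Step 26: x=[6.9052] v=[0.0385]
First v>=0 after going negative at step 26, time=5.2000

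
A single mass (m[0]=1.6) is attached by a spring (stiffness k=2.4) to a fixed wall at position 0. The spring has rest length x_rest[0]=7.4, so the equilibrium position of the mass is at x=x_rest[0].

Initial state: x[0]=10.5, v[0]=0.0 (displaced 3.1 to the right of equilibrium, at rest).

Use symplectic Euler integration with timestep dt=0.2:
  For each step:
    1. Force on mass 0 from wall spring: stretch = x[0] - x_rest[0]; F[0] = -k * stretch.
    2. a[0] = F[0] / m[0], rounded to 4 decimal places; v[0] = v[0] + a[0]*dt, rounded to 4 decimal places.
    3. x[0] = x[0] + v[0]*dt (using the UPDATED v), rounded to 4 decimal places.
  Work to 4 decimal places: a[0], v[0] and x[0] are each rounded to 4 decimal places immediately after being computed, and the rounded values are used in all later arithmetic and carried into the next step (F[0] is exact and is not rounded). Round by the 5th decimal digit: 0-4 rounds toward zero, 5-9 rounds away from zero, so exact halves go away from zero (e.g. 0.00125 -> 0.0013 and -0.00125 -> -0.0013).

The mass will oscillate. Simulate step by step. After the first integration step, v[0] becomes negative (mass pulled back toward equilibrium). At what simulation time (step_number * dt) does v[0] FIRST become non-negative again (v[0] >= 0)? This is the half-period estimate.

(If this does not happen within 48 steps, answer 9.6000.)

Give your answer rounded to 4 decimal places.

Answer: 2.6000

Derivation:
Step 0: x=[10.5000] v=[0.0000]
Step 1: x=[10.3140] v=[-0.9300]
Step 2: x=[9.9532] v=[-1.8042]
Step 3: x=[9.4392] v=[-2.5702]
Step 4: x=[8.8028] v=[-3.1820]
Step 5: x=[8.0822] v=[-3.6028]
Step 6: x=[7.3207] v=[-3.8075]
Step 7: x=[6.5640] v=[-3.7837]
Step 8: x=[5.8574] v=[-3.5329]
Step 9: x=[5.2434] v=[-3.0701]
Step 10: x=[4.7588] v=[-2.4231]
Step 11: x=[4.4327] v=[-1.6307]
Step 12: x=[4.2846] v=[-0.7405]
Step 13: x=[4.3234] v=[0.1941]
First v>=0 after going negative at step 13, time=2.6000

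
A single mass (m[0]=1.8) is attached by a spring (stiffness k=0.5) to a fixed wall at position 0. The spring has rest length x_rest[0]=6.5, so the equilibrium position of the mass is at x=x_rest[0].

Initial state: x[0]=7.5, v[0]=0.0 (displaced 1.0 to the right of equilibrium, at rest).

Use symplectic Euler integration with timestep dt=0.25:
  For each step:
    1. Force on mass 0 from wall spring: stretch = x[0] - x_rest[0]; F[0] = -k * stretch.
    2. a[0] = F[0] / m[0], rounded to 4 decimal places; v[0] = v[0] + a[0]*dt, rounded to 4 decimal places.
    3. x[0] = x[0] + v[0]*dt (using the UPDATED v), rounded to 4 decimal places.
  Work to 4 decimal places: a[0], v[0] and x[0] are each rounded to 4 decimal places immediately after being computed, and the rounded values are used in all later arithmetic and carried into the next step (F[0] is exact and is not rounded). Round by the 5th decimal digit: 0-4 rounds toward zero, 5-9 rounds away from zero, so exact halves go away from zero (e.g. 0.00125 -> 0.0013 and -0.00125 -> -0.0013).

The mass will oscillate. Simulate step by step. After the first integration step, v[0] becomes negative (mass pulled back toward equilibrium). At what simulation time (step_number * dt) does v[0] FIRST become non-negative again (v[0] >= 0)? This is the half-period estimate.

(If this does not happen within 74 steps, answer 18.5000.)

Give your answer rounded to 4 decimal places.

Answer: 6.0000

Derivation:
Step 0: x=[7.5000] v=[0.0000]
Step 1: x=[7.4826] v=[-0.0695]
Step 2: x=[7.4482] v=[-0.1377]
Step 3: x=[7.3973] v=[-0.2036]
Step 4: x=[7.3308] v=[-0.2659]
Step 5: x=[7.2499] v=[-0.3236]
Step 6: x=[7.1560] v=[-0.3757]
Step 7: x=[7.0507] v=[-0.4213]
Step 8: x=[6.9358] v=[-0.4596]
Step 9: x=[6.8133] v=[-0.4899]
Step 10: x=[6.6854] v=[-0.5117]
Step 11: x=[6.5543] v=[-0.5246]
Step 12: x=[6.4222] v=[-0.5284]
Step 13: x=[6.2915] v=[-0.5230]
Step 14: x=[6.1644] v=[-0.5085]
Step 15: x=[6.0431] v=[-0.4852]
Step 16: x=[5.9297] v=[-0.4535]
Step 17: x=[5.8262] v=[-0.4139]
Step 18: x=[5.7344] v=[-0.3671]
Step 19: x=[5.6559] v=[-0.3139]
Step 20: x=[5.5921] v=[-0.2553]
Step 21: x=[5.5440] v=[-0.1923]
Step 22: x=[5.5125] v=[-0.1259]
Step 23: x=[5.4982] v=[-0.0573]
Step 24: x=[5.5013] v=[0.0123]
First v>=0 after going negative at step 24, time=6.0000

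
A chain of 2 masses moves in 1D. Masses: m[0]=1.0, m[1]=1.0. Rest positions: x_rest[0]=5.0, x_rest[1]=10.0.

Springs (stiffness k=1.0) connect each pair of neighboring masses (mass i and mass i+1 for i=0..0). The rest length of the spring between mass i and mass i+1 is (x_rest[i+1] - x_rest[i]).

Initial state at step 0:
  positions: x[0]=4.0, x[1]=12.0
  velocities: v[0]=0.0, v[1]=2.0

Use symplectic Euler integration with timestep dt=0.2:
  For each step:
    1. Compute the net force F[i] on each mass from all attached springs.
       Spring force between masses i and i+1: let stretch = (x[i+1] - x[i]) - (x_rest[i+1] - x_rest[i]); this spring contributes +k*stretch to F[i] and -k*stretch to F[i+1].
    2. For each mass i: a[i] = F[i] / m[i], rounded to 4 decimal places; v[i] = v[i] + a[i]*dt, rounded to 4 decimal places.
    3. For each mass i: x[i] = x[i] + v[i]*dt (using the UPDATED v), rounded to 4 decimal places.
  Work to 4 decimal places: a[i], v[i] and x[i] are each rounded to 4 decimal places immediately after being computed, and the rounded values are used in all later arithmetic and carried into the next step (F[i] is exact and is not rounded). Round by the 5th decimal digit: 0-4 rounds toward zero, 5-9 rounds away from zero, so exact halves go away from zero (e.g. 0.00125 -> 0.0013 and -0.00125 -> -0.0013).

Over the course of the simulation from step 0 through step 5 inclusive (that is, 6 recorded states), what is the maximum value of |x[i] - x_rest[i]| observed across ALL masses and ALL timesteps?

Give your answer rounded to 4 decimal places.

Step 0: x=[4.0000 12.0000] v=[0.0000 2.0000]
Step 1: x=[4.1200 12.2800] v=[0.6000 1.4000]
Step 2: x=[4.3664 12.4336] v=[1.2320 0.7680]
Step 3: x=[4.7355 12.4645] v=[1.8454 0.1546]
Step 4: x=[5.2137 12.3863] v=[2.3912 -0.3912]
Step 5: x=[5.7788 12.2212] v=[2.8257 -0.8257]
Max displacement = 2.4645

Answer: 2.4645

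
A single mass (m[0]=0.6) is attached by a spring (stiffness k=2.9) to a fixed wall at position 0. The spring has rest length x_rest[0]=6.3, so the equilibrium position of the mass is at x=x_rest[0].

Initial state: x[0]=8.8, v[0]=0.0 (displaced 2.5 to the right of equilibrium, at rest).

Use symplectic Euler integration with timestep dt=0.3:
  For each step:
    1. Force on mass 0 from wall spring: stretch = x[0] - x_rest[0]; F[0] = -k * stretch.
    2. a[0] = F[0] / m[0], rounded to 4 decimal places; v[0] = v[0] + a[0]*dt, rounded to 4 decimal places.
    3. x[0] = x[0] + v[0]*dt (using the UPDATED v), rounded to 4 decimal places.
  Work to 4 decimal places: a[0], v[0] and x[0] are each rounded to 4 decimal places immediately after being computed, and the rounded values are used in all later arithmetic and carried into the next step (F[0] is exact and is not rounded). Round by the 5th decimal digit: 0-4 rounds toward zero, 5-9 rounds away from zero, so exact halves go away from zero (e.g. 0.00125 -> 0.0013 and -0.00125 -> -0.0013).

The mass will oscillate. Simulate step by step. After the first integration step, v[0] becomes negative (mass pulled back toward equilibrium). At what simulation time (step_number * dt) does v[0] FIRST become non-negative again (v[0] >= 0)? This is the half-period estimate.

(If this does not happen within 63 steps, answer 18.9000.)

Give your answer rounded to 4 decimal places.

Step 0: x=[8.8000] v=[0.0000]
Step 1: x=[7.7125] v=[-3.6250]
Step 2: x=[6.0106] v=[-5.6731]
Step 3: x=[4.4346] v=[-5.2535]
Step 4: x=[3.6700] v=[-2.5487]
Step 5: x=[4.0494] v=[1.2648]
First v>=0 after going negative at step 5, time=1.5000

Answer: 1.5000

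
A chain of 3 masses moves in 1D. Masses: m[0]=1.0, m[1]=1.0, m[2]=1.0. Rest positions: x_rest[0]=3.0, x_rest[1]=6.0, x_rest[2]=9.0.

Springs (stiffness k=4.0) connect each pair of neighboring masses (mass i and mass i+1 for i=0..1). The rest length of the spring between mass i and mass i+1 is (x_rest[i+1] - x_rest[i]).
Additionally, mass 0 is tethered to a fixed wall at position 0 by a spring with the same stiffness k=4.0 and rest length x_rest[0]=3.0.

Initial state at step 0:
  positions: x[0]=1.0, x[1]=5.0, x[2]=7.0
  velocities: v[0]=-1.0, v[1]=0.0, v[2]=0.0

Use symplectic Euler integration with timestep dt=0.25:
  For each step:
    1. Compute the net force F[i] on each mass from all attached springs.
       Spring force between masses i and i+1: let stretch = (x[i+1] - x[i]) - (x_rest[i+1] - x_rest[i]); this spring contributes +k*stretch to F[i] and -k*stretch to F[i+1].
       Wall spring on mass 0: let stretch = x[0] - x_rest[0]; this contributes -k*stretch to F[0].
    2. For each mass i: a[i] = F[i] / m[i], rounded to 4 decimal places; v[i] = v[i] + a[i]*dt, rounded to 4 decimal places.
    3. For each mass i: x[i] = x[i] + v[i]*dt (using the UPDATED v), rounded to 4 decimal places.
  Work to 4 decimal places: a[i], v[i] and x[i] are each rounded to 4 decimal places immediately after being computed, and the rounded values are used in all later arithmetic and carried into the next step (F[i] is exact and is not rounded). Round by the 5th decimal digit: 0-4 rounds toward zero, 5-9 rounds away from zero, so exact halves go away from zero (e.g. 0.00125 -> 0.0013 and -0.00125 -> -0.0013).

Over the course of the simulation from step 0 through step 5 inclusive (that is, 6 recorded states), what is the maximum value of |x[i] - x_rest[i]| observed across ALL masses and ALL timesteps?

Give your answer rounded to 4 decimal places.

Step 0: x=[1.0000 5.0000 7.0000] v=[-1.0000 0.0000 0.0000]
Step 1: x=[1.5000 4.5000 7.2500] v=[2.0000 -2.0000 1.0000]
Step 2: x=[2.3750 3.9375 7.5625] v=[3.5000 -2.2500 1.2500]
Step 3: x=[3.0469 3.8906 7.7188] v=[2.6875 -0.1875 0.6250]
Step 4: x=[3.1680 4.5899 7.6680] v=[0.4843 2.7970 -0.2032]
Step 5: x=[2.8526 5.7032 7.5977] v=[-1.2618 4.4532 -0.2813]
Max displacement = 2.1094

Answer: 2.1094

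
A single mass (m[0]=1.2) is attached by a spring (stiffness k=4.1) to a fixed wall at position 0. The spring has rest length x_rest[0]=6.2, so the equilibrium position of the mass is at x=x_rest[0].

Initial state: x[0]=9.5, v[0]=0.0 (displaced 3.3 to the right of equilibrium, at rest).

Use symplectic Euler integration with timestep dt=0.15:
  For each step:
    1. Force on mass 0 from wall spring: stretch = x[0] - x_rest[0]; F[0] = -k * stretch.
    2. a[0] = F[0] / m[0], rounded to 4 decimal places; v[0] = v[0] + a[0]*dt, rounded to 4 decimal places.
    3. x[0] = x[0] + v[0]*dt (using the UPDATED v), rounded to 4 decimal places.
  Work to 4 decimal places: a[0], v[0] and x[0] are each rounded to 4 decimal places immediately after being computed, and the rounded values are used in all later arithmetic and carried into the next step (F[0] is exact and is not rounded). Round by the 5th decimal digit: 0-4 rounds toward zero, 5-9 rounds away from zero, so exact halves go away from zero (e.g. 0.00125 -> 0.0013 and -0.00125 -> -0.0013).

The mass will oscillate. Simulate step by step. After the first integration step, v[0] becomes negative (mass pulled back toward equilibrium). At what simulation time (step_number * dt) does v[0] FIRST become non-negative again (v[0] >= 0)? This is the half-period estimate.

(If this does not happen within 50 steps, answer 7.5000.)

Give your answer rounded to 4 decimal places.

Step 0: x=[9.5000] v=[0.0000]
Step 1: x=[9.2463] v=[-1.6913]
Step 2: x=[8.7584] v=[-3.2525]
Step 3: x=[8.0738] v=[-4.5637]
Step 4: x=[7.2452] v=[-5.5240]
Step 5: x=[6.3362] v=[-6.0597]
Step 6: x=[5.4168] v=[-6.1295]
Step 7: x=[4.5576] v=[-5.7281]
Step 8: x=[3.8246] v=[-4.8864]
Step 9: x=[3.2743] v=[-3.6690]
Step 10: x=[2.9489] v=[-2.1696]
Step 11: x=[2.8734] v=[-0.5034]
Step 12: x=[3.0536] v=[1.2015]
First v>=0 after going negative at step 12, time=1.8000

Answer: 1.8000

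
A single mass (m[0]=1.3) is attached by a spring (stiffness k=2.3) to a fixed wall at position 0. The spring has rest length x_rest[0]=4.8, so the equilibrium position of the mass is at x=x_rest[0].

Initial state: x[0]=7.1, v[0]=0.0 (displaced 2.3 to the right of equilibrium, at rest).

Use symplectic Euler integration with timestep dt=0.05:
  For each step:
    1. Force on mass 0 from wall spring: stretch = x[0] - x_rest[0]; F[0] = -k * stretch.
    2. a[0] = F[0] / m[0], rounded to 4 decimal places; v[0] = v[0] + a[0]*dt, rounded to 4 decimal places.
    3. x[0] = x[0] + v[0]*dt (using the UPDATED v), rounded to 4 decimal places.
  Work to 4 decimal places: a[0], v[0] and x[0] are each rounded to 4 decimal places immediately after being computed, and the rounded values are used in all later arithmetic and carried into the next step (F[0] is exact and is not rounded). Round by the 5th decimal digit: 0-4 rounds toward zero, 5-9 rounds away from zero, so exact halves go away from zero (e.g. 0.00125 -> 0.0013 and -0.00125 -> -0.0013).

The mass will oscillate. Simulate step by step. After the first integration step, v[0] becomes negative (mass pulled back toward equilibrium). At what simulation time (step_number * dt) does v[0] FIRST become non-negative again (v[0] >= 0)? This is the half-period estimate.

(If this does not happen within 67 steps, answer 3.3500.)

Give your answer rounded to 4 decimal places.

Answer: 2.4000

Derivation:
Step 0: x=[7.1000] v=[0.0000]
Step 1: x=[7.0898] v=[-0.2035]
Step 2: x=[7.0695] v=[-0.4061]
Step 3: x=[7.0392] v=[-0.6069]
Step 4: x=[6.9990] v=[-0.8050]
Step 5: x=[6.9490] v=[-0.9995]
Step 6: x=[6.8895] v=[-1.1896]
Step 7: x=[6.8208] v=[-1.3744]
Step 8: x=[6.7431] v=[-1.5532]
Step 9: x=[6.6568] v=[-1.7251]
Step 10: x=[6.5623] v=[-1.8894]
Step 11: x=[6.4600] v=[-2.0453]
Step 12: x=[6.3504] v=[-2.1921]
Step 13: x=[6.2339] v=[-2.3293]
Step 14: x=[6.1111] v=[-2.4561]
Step 15: x=[5.9825] v=[-2.5721]
Step 16: x=[5.8487] v=[-2.6767]
Step 17: x=[5.7102] v=[-2.7695]
Step 18: x=[5.5677] v=[-2.8500]
Step 19: x=[5.4218] v=[-2.9179]
Step 20: x=[5.2732] v=[-2.9729]
Step 21: x=[5.1225] v=[-3.0148]
Step 22: x=[4.9703] v=[-3.0433]
Step 23: x=[4.8174] v=[-3.0584]
Step 24: x=[4.6644] v=[-3.0599]
Step 25: x=[4.5120] v=[-3.0479]
Step 26: x=[4.3609] v=[-3.0224]
Step 27: x=[4.2117] v=[-2.9836]
Step 28: x=[4.0651] v=[-2.9316]
Step 29: x=[3.9218] v=[-2.8666]
Step 30: x=[3.7824] v=[-2.7889]
Step 31: x=[3.6475] v=[-2.6989]
Step 32: x=[3.5177] v=[-2.5970]
Step 33: x=[3.3935] v=[-2.4836]
Step 34: x=[3.2755] v=[-2.3592]
Step 35: x=[3.1643] v=[-2.2243]
Step 36: x=[3.0603] v=[-2.0796]
Step 37: x=[2.9640] v=[-1.9257]
Step 38: x=[2.8758] v=[-1.7633]
Step 39: x=[2.7961] v=[-1.5931]
Step 40: x=[2.7253] v=[-1.4158]
Step 41: x=[2.6637] v=[-1.2323]
Step 42: x=[2.6115] v=[-1.0433]
Step 43: x=[2.5690] v=[-0.8497]
Step 44: x=[2.5364] v=[-0.6523]
Step 45: x=[2.5138] v=[-0.4521]
Step 46: x=[2.5013] v=[-0.2499]
Step 47: x=[2.4990] v=[-0.0466]
Step 48: x=[2.5069] v=[0.1570]
First v>=0 after going negative at step 48, time=2.4000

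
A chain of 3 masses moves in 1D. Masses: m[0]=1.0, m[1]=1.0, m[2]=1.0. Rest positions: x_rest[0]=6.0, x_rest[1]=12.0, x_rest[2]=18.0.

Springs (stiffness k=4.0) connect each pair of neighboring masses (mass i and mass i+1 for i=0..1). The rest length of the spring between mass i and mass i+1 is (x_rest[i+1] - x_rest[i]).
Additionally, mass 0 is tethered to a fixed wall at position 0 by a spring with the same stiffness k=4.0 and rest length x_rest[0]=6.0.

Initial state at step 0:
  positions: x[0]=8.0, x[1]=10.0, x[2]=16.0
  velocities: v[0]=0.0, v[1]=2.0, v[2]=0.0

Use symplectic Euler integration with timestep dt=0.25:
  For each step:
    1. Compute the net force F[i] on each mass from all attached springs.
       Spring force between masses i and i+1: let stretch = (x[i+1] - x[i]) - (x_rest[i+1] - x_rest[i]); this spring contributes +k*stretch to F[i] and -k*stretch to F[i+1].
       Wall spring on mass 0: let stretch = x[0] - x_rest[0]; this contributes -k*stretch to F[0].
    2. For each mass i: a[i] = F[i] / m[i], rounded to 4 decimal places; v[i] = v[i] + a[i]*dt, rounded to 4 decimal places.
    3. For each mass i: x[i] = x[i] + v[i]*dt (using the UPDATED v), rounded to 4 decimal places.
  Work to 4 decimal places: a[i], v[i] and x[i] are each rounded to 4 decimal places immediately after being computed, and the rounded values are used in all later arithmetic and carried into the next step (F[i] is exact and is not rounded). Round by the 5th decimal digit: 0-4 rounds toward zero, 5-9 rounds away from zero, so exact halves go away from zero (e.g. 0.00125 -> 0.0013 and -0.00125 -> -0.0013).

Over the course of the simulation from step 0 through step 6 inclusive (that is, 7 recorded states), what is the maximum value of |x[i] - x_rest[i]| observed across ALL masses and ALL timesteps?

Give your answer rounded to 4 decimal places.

Step 0: x=[8.0000 10.0000 16.0000] v=[0.0000 2.0000 0.0000]
Step 1: x=[6.5000 11.5000 16.0000] v=[-6.0000 6.0000 0.0000]
Step 2: x=[4.6250 12.8750 16.3750] v=[-7.5000 5.5000 1.5000]
Step 3: x=[3.6563 13.0625 17.3750] v=[-3.8750 0.7500 4.0000]
Step 4: x=[4.1250 11.9766 18.7969] v=[1.8749 -4.3437 5.6875]
Step 5: x=[5.5254 10.6329 20.0137] v=[5.6015 -5.3750 4.8672]
Step 6: x=[6.8213 10.3575 20.3853] v=[5.1836 -1.1017 1.4864]
Max displacement = 2.3853

Answer: 2.3853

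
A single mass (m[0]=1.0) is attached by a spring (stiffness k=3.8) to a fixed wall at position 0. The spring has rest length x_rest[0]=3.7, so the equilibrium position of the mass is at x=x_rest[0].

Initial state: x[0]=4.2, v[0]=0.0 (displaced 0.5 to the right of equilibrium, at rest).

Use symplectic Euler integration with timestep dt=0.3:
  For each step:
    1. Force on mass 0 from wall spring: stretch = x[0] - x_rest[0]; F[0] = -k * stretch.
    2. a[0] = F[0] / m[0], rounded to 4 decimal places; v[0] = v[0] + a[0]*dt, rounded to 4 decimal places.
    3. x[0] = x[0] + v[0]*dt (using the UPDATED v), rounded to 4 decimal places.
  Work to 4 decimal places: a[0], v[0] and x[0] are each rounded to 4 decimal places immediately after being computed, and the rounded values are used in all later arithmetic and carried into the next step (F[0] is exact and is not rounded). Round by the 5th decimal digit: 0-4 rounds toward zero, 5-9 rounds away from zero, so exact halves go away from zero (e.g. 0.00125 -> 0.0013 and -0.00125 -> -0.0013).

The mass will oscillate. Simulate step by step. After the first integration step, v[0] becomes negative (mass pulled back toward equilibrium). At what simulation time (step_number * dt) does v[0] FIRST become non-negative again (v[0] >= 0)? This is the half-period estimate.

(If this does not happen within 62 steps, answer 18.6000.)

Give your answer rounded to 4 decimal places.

Answer: 1.8000

Derivation:
Step 0: x=[4.2000] v=[0.0000]
Step 1: x=[4.0290] v=[-0.5700]
Step 2: x=[3.7455] v=[-0.9451]
Step 3: x=[3.4464] v=[-0.9970]
Step 4: x=[3.2340] v=[-0.7079]
Step 5: x=[3.1810] v=[-0.1767]
Step 6: x=[3.3055] v=[0.4150]
First v>=0 after going negative at step 6, time=1.8000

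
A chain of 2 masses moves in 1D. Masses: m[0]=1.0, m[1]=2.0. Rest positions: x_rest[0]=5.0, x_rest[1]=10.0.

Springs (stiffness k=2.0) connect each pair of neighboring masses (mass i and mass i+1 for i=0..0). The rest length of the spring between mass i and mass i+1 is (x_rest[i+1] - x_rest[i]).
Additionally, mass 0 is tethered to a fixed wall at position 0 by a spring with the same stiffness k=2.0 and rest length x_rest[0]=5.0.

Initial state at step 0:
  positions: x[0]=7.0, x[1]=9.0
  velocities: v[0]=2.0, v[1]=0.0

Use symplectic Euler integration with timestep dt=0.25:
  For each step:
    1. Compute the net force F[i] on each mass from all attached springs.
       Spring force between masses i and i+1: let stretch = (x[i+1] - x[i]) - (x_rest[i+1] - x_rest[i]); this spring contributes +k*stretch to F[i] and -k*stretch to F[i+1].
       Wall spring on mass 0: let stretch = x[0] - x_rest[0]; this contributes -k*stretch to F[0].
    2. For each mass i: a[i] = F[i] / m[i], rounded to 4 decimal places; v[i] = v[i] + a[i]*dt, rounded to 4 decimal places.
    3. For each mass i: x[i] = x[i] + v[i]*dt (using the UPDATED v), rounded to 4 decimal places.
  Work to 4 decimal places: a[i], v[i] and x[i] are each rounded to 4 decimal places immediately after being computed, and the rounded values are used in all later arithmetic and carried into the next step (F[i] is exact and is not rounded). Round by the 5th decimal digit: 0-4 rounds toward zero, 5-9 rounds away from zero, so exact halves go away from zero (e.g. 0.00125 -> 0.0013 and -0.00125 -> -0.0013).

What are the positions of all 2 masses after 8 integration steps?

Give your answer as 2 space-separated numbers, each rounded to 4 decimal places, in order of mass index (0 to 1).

Answer: 4.3187 10.9461

Derivation:
Step 0: x=[7.0000 9.0000] v=[2.0000 0.0000]
Step 1: x=[6.8750 9.1875] v=[-0.5000 0.7500]
Step 2: x=[6.1797 9.5430] v=[-2.7813 1.4219]
Step 3: x=[5.1323 10.0008] v=[-4.1895 1.8311]
Step 4: x=[4.0520 10.4668] v=[-4.3214 1.8640]
Step 5: x=[3.2670 10.8444] v=[-3.1400 1.5103]
Step 6: x=[3.0208 11.0609] v=[-0.9848 0.8660]
Step 7: x=[3.4020 11.0874] v=[1.5249 0.1060]
Step 8: x=[4.3187 10.9461] v=[3.6666 -0.5654]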